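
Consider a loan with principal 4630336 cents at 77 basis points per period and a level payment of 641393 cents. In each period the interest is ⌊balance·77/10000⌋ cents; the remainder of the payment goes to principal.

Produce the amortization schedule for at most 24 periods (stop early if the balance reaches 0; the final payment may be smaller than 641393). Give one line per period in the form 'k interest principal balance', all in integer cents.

1. interest=⌊4630336·77/10000⌋=35653; principal=641393-35653=605740; balance=4630336-605740=4024596
2. interest=⌊4024596·77/10000⌋=30989; principal=641393-30989=610404; balance=4024596-610404=3414192
3. interest=⌊3414192·77/10000⌋=26289; principal=641393-26289=615104; balance=3414192-615104=2799088
4. interest=⌊2799088·77/10000⌋=21552; principal=641393-21552=619841; balance=2799088-619841=2179247
5. interest=⌊2179247·77/10000⌋=16780; principal=641393-16780=624613; balance=2179247-624613=1554634
6. interest=⌊1554634·77/10000⌋=11970; principal=641393-11970=629423; balance=1554634-629423=925211
7. interest=⌊925211·77/10000⌋=7124; principal=641393-7124=634269; balance=925211-634269=290942
8. interest=⌊290942·77/10000⌋=2240; principal=min(641393-2240,290942)=290942; balance=290942-290942=0

1 35653 605740 4024596
2 30989 610404 3414192
3 26289 615104 2799088
4 21552 619841 2179247
5 16780 624613 1554634
6 11970 629423 925211
7 7124 634269 290942
8 2240 290942 0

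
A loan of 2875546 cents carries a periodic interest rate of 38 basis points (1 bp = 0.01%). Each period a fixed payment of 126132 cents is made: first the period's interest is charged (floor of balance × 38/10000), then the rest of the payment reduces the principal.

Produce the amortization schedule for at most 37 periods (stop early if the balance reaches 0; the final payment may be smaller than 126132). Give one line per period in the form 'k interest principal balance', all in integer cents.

1. interest=⌊2875546·38/10000⌋=10927; principal=126132-10927=115205; balance=2875546-115205=2760341
2. interest=⌊2760341·38/10000⌋=10489; principal=126132-10489=115643; balance=2760341-115643=2644698
3. interest=⌊2644698·38/10000⌋=10049; principal=126132-10049=116083; balance=2644698-116083=2528615
4. interest=⌊2528615·38/10000⌋=9608; principal=126132-9608=116524; balance=2528615-116524=2412091
5. interest=⌊2412091·38/10000⌋=9165; principal=126132-9165=116967; balance=2412091-116967=2295124
6. interest=⌊2295124·38/10000⌋=8721; principal=126132-8721=117411; balance=2295124-117411=2177713
7. interest=⌊2177713·38/10000⌋=8275; principal=126132-8275=117857; balance=2177713-117857=2059856
8. interest=⌊2059856·38/10000⌋=7827; principal=126132-7827=118305; balance=2059856-118305=1941551
9. interest=⌊1941551·38/10000⌋=7377; principal=126132-7377=118755; balance=1941551-118755=1822796
10. interest=⌊1822796·38/10000⌋=6926; principal=126132-6926=119206; balance=1822796-119206=1703590
11. interest=⌊1703590·38/10000⌋=6473; principal=126132-6473=119659; balance=1703590-119659=1583931
12. interest=⌊1583931·38/10000⌋=6018; principal=126132-6018=120114; balance=1583931-120114=1463817
13. interest=⌊1463817·38/10000⌋=5562; principal=126132-5562=120570; balance=1463817-120570=1343247
14. interest=⌊1343247·38/10000⌋=5104; principal=126132-5104=121028; balance=1343247-121028=1222219
15. interest=⌊1222219·38/10000⌋=4644; principal=126132-4644=121488; balance=1222219-121488=1100731
16. interest=⌊1100731·38/10000⌋=4182; principal=126132-4182=121950; balance=1100731-121950=978781
17. interest=⌊978781·38/10000⌋=3719; principal=126132-3719=122413; balance=978781-122413=856368
18. interest=⌊856368·38/10000⌋=3254; principal=126132-3254=122878; balance=856368-122878=733490
19. interest=⌊733490·38/10000⌋=2787; principal=126132-2787=123345; balance=733490-123345=610145
20. interest=⌊610145·38/10000⌋=2318; principal=126132-2318=123814; balance=610145-123814=486331
21. interest=⌊486331·38/10000⌋=1848; principal=126132-1848=124284; balance=486331-124284=362047
22. interest=⌊362047·38/10000⌋=1375; principal=126132-1375=124757; balance=362047-124757=237290
23. interest=⌊237290·38/10000⌋=901; principal=126132-901=125231; balance=237290-125231=112059
24. interest=⌊112059·38/10000⌋=425; principal=min(126132-425,112059)=112059; balance=112059-112059=0

1 10927 115205 2760341
2 10489 115643 2644698
3 10049 116083 2528615
4 9608 116524 2412091
5 9165 116967 2295124
6 8721 117411 2177713
7 8275 117857 2059856
8 7827 118305 1941551
9 7377 118755 1822796
10 6926 119206 1703590
11 6473 119659 1583931
12 6018 120114 1463817
13 5562 120570 1343247
14 5104 121028 1222219
15 4644 121488 1100731
16 4182 121950 978781
17 3719 122413 856368
18 3254 122878 733490
19 2787 123345 610145
20 2318 123814 486331
21 1848 124284 362047
22 1375 124757 237290
23 901 125231 112059
24 425 112059 0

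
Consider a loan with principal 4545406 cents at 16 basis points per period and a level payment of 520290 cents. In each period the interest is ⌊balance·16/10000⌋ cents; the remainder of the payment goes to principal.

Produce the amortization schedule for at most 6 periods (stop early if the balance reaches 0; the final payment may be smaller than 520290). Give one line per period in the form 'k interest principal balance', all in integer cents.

1. interest=⌊4545406·16/10000⌋=7272; principal=520290-7272=513018; balance=4545406-513018=4032388
2. interest=⌊4032388·16/10000⌋=6451; principal=520290-6451=513839; balance=4032388-513839=3518549
3. interest=⌊3518549·16/10000⌋=5629; principal=520290-5629=514661; balance=3518549-514661=3003888
4. interest=⌊3003888·16/10000⌋=4806; principal=520290-4806=515484; balance=3003888-515484=2488404
5. interest=⌊2488404·16/10000⌋=3981; principal=520290-3981=516309; balance=2488404-516309=1972095
6. interest=⌊1972095·16/10000⌋=3155; principal=520290-3155=517135; balance=1972095-517135=1454960

1 7272 513018 4032388
2 6451 513839 3518549
3 5629 514661 3003888
4 4806 515484 2488404
5 3981 516309 1972095
6 3155 517135 1454960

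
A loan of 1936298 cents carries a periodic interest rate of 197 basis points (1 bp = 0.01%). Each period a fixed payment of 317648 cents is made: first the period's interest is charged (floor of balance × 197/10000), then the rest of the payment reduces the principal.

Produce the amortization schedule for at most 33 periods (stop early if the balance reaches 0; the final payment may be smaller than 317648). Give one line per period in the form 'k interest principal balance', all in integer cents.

1 38145 279503 1656795
2 32638 285010 1371785
3 27024 290624 1081161
4 21298 296350 784811
5 15460 302188 482623
6 9507 308141 174482
7 3437 174482 0

1. interest=⌊1936298·197/10000⌋=38145; principal=317648-38145=279503; balance=1936298-279503=1656795
2. interest=⌊1656795·197/10000⌋=32638; principal=317648-32638=285010; balance=1656795-285010=1371785
3. interest=⌊1371785·197/10000⌋=27024; principal=317648-27024=290624; balance=1371785-290624=1081161
4. interest=⌊1081161·197/10000⌋=21298; principal=317648-21298=296350; balance=1081161-296350=784811
5. interest=⌊784811·197/10000⌋=15460; principal=317648-15460=302188; balance=784811-302188=482623
6. interest=⌊482623·197/10000⌋=9507; principal=317648-9507=308141; balance=482623-308141=174482
7. interest=⌊174482·197/10000⌋=3437; principal=min(317648-3437,174482)=174482; balance=174482-174482=0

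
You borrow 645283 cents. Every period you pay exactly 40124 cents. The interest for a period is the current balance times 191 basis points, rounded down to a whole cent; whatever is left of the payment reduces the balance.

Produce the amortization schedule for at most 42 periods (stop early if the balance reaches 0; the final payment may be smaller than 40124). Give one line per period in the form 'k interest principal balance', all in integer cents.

1. interest=⌊645283·191/10000⌋=12324; principal=40124-12324=27800; balance=645283-27800=617483
2. interest=⌊617483·191/10000⌋=11793; principal=40124-11793=28331; balance=617483-28331=589152
3. interest=⌊589152·191/10000⌋=11252; principal=40124-11252=28872; balance=589152-28872=560280
4. interest=⌊560280·191/10000⌋=10701; principal=40124-10701=29423; balance=560280-29423=530857
5. interest=⌊530857·191/10000⌋=10139; principal=40124-10139=29985; balance=530857-29985=500872
6. interest=⌊500872·191/10000⌋=9566; principal=40124-9566=30558; balance=500872-30558=470314
7. interest=⌊470314·191/10000⌋=8982; principal=40124-8982=31142; balance=470314-31142=439172
8. interest=⌊439172·191/10000⌋=8388; principal=40124-8388=31736; balance=439172-31736=407436
9. interest=⌊407436·191/10000⌋=7782; principal=40124-7782=32342; balance=407436-32342=375094
10. interest=⌊375094·191/10000⌋=7164; principal=40124-7164=32960; balance=375094-32960=342134
11. interest=⌊342134·191/10000⌋=6534; principal=40124-6534=33590; balance=342134-33590=308544
12. interest=⌊308544·191/10000⌋=5893; principal=40124-5893=34231; balance=308544-34231=274313
13. interest=⌊274313·191/10000⌋=5239; principal=40124-5239=34885; balance=274313-34885=239428
14. interest=⌊239428·191/10000⌋=4573; principal=40124-4573=35551; balance=239428-35551=203877
15. interest=⌊203877·191/10000⌋=3894; principal=40124-3894=36230; balance=203877-36230=167647
16. interest=⌊167647·191/10000⌋=3202; principal=40124-3202=36922; balance=167647-36922=130725
17. interest=⌊130725·191/10000⌋=2496; principal=40124-2496=37628; balance=130725-37628=93097
18. interest=⌊93097·191/10000⌋=1778; principal=40124-1778=38346; balance=93097-38346=54751
19. interest=⌊54751·191/10000⌋=1045; principal=40124-1045=39079; balance=54751-39079=15672
20. interest=⌊15672·191/10000⌋=299; principal=min(40124-299,15672)=15672; balance=15672-15672=0

1 12324 27800 617483
2 11793 28331 589152
3 11252 28872 560280
4 10701 29423 530857
5 10139 29985 500872
6 9566 30558 470314
7 8982 31142 439172
8 8388 31736 407436
9 7782 32342 375094
10 7164 32960 342134
11 6534 33590 308544
12 5893 34231 274313
13 5239 34885 239428
14 4573 35551 203877
15 3894 36230 167647
16 3202 36922 130725
17 2496 37628 93097
18 1778 38346 54751
19 1045 39079 15672
20 299 15672 0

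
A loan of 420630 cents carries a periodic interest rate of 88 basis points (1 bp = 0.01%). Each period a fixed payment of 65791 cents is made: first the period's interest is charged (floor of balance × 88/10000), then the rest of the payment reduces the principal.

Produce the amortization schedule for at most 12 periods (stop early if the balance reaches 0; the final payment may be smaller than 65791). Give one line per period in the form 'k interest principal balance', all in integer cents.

1 3701 62090 358540
2 3155 62636 295904
3 2603 63188 232716
4 2047 63744 168972
5 1486 64305 104667
6 921 64870 39797
7 350 39797 0

1. interest=⌊420630·88/10000⌋=3701; principal=65791-3701=62090; balance=420630-62090=358540
2. interest=⌊358540·88/10000⌋=3155; principal=65791-3155=62636; balance=358540-62636=295904
3. interest=⌊295904·88/10000⌋=2603; principal=65791-2603=63188; balance=295904-63188=232716
4. interest=⌊232716·88/10000⌋=2047; principal=65791-2047=63744; balance=232716-63744=168972
5. interest=⌊168972·88/10000⌋=1486; principal=65791-1486=64305; balance=168972-64305=104667
6. interest=⌊104667·88/10000⌋=921; principal=65791-921=64870; balance=104667-64870=39797
7. interest=⌊39797·88/10000⌋=350; principal=min(65791-350,39797)=39797; balance=39797-39797=0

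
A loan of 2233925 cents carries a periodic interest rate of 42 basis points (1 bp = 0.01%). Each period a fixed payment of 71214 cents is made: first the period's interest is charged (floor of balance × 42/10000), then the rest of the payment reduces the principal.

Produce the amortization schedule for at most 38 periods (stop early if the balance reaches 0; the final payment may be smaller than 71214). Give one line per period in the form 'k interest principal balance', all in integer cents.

1. interest=⌊2233925·42/10000⌋=9382; principal=71214-9382=61832; balance=2233925-61832=2172093
2. interest=⌊2172093·42/10000⌋=9122; principal=71214-9122=62092; balance=2172093-62092=2110001
3. interest=⌊2110001·42/10000⌋=8862; principal=71214-8862=62352; balance=2110001-62352=2047649
4. interest=⌊2047649·42/10000⌋=8600; principal=71214-8600=62614; balance=2047649-62614=1985035
5. interest=⌊1985035·42/10000⌋=8337; principal=71214-8337=62877; balance=1985035-62877=1922158
6. interest=⌊1922158·42/10000⌋=8073; principal=71214-8073=63141; balance=1922158-63141=1859017
7. interest=⌊1859017·42/10000⌋=7807; principal=71214-7807=63407; balance=1859017-63407=1795610
8. interest=⌊1795610·42/10000⌋=7541; principal=71214-7541=63673; balance=1795610-63673=1731937
9. interest=⌊1731937·42/10000⌋=7274; principal=71214-7274=63940; balance=1731937-63940=1667997
10. interest=⌊1667997·42/10000⌋=7005; principal=71214-7005=64209; balance=1667997-64209=1603788
11. interest=⌊1603788·42/10000⌋=6735; principal=71214-6735=64479; balance=1603788-64479=1539309
12. interest=⌊1539309·42/10000⌋=6465; principal=71214-6465=64749; balance=1539309-64749=1474560
13. interest=⌊1474560·42/10000⌋=6193; principal=71214-6193=65021; balance=1474560-65021=1409539
14. interest=⌊1409539·42/10000⌋=5920; principal=71214-5920=65294; balance=1409539-65294=1344245
15. interest=⌊1344245·42/10000⌋=5645; principal=71214-5645=65569; balance=1344245-65569=1278676
16. interest=⌊1278676·42/10000⌋=5370; principal=71214-5370=65844; balance=1278676-65844=1212832
17. interest=⌊1212832·42/10000⌋=5093; principal=71214-5093=66121; balance=1212832-66121=1146711
18. interest=⌊1146711·42/10000⌋=4816; principal=71214-4816=66398; balance=1146711-66398=1080313
19. interest=⌊1080313·42/10000⌋=4537; principal=71214-4537=66677; balance=1080313-66677=1013636
20. interest=⌊1013636·42/10000⌋=4257; principal=71214-4257=66957; balance=1013636-66957=946679
21. interest=⌊946679·42/10000⌋=3976; principal=71214-3976=67238; balance=946679-67238=879441
22. interest=⌊879441·42/10000⌋=3693; principal=71214-3693=67521; balance=879441-67521=811920
23. interest=⌊811920·42/10000⌋=3410; principal=71214-3410=67804; balance=811920-67804=744116
24. interest=⌊744116·42/10000⌋=3125; principal=71214-3125=68089; balance=744116-68089=676027
25. interest=⌊676027·42/10000⌋=2839; principal=71214-2839=68375; balance=676027-68375=607652
26. interest=⌊607652·42/10000⌋=2552; principal=71214-2552=68662; balance=607652-68662=538990
27. interest=⌊538990·42/10000⌋=2263; principal=71214-2263=68951; balance=538990-68951=470039
28. interest=⌊470039·42/10000⌋=1974; principal=71214-1974=69240; balance=470039-69240=400799
29. interest=⌊400799·42/10000⌋=1683; principal=71214-1683=69531; balance=400799-69531=331268
30. interest=⌊331268·42/10000⌋=1391; principal=71214-1391=69823; balance=331268-69823=261445
31. interest=⌊261445·42/10000⌋=1098; principal=71214-1098=70116; balance=261445-70116=191329
32. interest=⌊191329·42/10000⌋=803; principal=71214-803=70411; balance=191329-70411=120918
33. interest=⌊120918·42/10000⌋=507; principal=71214-507=70707; balance=120918-70707=50211
34. interest=⌊50211·42/10000⌋=210; principal=min(71214-210,50211)=50211; balance=50211-50211=0

1 9382 61832 2172093
2 9122 62092 2110001
3 8862 62352 2047649
4 8600 62614 1985035
5 8337 62877 1922158
6 8073 63141 1859017
7 7807 63407 1795610
8 7541 63673 1731937
9 7274 63940 1667997
10 7005 64209 1603788
11 6735 64479 1539309
12 6465 64749 1474560
13 6193 65021 1409539
14 5920 65294 1344245
15 5645 65569 1278676
16 5370 65844 1212832
17 5093 66121 1146711
18 4816 66398 1080313
19 4537 66677 1013636
20 4257 66957 946679
21 3976 67238 879441
22 3693 67521 811920
23 3410 67804 744116
24 3125 68089 676027
25 2839 68375 607652
26 2552 68662 538990
27 2263 68951 470039
28 1974 69240 400799
29 1683 69531 331268
30 1391 69823 261445
31 1098 70116 191329
32 803 70411 120918
33 507 70707 50211
34 210 50211 0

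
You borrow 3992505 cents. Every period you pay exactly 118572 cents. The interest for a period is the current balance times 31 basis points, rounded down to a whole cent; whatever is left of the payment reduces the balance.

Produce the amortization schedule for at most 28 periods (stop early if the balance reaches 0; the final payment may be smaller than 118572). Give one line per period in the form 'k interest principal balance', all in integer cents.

1 12376 106196 3886309
2 12047 106525 3779784
3 11717 106855 3672929
4 11386 107186 3565743
5 11053 107519 3458224
6 10720 107852 3350372
7 10386 108186 3242186
8 10050 108522 3133664
9 9714 108858 3024806
10 9376 109196 2915610
11 9038 109534 2806076
12 8698 109874 2696202
13 8358 110214 2585988
14 8016 110556 2475432
15 7673 110899 2364533
16 7330 111242 2253291
17 6985 111587 2141704
18 6639 111933 2029771
19 6292 112280 1917491
20 5944 112628 1804863
21 5595 112977 1691886
22 5244 113328 1578558
23 4893 113679 1464879
24 4541 114031 1350848
25 4187 114385 1236463
26 3833 114739 1121724
27 3477 115095 1006629
28 3120 115452 891177

1. interest=⌊3992505·31/10000⌋=12376; principal=118572-12376=106196; balance=3992505-106196=3886309
2. interest=⌊3886309·31/10000⌋=12047; principal=118572-12047=106525; balance=3886309-106525=3779784
3. interest=⌊3779784·31/10000⌋=11717; principal=118572-11717=106855; balance=3779784-106855=3672929
4. interest=⌊3672929·31/10000⌋=11386; principal=118572-11386=107186; balance=3672929-107186=3565743
5. interest=⌊3565743·31/10000⌋=11053; principal=118572-11053=107519; balance=3565743-107519=3458224
6. interest=⌊3458224·31/10000⌋=10720; principal=118572-10720=107852; balance=3458224-107852=3350372
7. interest=⌊3350372·31/10000⌋=10386; principal=118572-10386=108186; balance=3350372-108186=3242186
8. interest=⌊3242186·31/10000⌋=10050; principal=118572-10050=108522; balance=3242186-108522=3133664
9. interest=⌊3133664·31/10000⌋=9714; principal=118572-9714=108858; balance=3133664-108858=3024806
10. interest=⌊3024806·31/10000⌋=9376; principal=118572-9376=109196; balance=3024806-109196=2915610
11. interest=⌊2915610·31/10000⌋=9038; principal=118572-9038=109534; balance=2915610-109534=2806076
12. interest=⌊2806076·31/10000⌋=8698; principal=118572-8698=109874; balance=2806076-109874=2696202
13. interest=⌊2696202·31/10000⌋=8358; principal=118572-8358=110214; balance=2696202-110214=2585988
14. interest=⌊2585988·31/10000⌋=8016; principal=118572-8016=110556; balance=2585988-110556=2475432
15. interest=⌊2475432·31/10000⌋=7673; principal=118572-7673=110899; balance=2475432-110899=2364533
16. interest=⌊2364533·31/10000⌋=7330; principal=118572-7330=111242; balance=2364533-111242=2253291
17. interest=⌊2253291·31/10000⌋=6985; principal=118572-6985=111587; balance=2253291-111587=2141704
18. interest=⌊2141704·31/10000⌋=6639; principal=118572-6639=111933; balance=2141704-111933=2029771
19. interest=⌊2029771·31/10000⌋=6292; principal=118572-6292=112280; balance=2029771-112280=1917491
20. interest=⌊1917491·31/10000⌋=5944; principal=118572-5944=112628; balance=1917491-112628=1804863
21. interest=⌊1804863·31/10000⌋=5595; principal=118572-5595=112977; balance=1804863-112977=1691886
22. interest=⌊1691886·31/10000⌋=5244; principal=118572-5244=113328; balance=1691886-113328=1578558
23. interest=⌊1578558·31/10000⌋=4893; principal=118572-4893=113679; balance=1578558-113679=1464879
24. interest=⌊1464879·31/10000⌋=4541; principal=118572-4541=114031; balance=1464879-114031=1350848
25. interest=⌊1350848·31/10000⌋=4187; principal=118572-4187=114385; balance=1350848-114385=1236463
26. interest=⌊1236463·31/10000⌋=3833; principal=118572-3833=114739; balance=1236463-114739=1121724
27. interest=⌊1121724·31/10000⌋=3477; principal=118572-3477=115095; balance=1121724-115095=1006629
28. interest=⌊1006629·31/10000⌋=3120; principal=118572-3120=115452; balance=1006629-115452=891177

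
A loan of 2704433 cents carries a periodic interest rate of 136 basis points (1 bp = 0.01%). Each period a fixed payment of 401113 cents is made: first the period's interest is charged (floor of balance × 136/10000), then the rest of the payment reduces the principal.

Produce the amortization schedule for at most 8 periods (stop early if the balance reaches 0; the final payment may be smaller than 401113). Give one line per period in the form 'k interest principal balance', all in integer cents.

1 36780 364333 2340100
2 31825 369288 1970812
3 26803 374310 1596502
4 21712 379401 1217101
5 16552 384561 832540
6 11322 389791 442749
7 6021 395092 47657
8 648 47657 0

1. interest=⌊2704433·136/10000⌋=36780; principal=401113-36780=364333; balance=2704433-364333=2340100
2. interest=⌊2340100·136/10000⌋=31825; principal=401113-31825=369288; balance=2340100-369288=1970812
3. interest=⌊1970812·136/10000⌋=26803; principal=401113-26803=374310; balance=1970812-374310=1596502
4. interest=⌊1596502·136/10000⌋=21712; principal=401113-21712=379401; balance=1596502-379401=1217101
5. interest=⌊1217101·136/10000⌋=16552; principal=401113-16552=384561; balance=1217101-384561=832540
6. interest=⌊832540·136/10000⌋=11322; principal=401113-11322=389791; balance=832540-389791=442749
7. interest=⌊442749·136/10000⌋=6021; principal=401113-6021=395092; balance=442749-395092=47657
8. interest=⌊47657·136/10000⌋=648; principal=min(401113-648,47657)=47657; balance=47657-47657=0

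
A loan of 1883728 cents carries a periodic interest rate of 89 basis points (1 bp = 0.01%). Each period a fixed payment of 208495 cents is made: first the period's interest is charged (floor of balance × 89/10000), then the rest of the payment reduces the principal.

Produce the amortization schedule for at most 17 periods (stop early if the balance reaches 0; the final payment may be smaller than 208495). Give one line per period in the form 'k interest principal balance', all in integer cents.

1. interest=⌊1883728·89/10000⌋=16765; principal=208495-16765=191730; balance=1883728-191730=1691998
2. interest=⌊1691998·89/10000⌋=15058; principal=208495-15058=193437; balance=1691998-193437=1498561
3. interest=⌊1498561·89/10000⌋=13337; principal=208495-13337=195158; balance=1498561-195158=1303403
4. interest=⌊1303403·89/10000⌋=11600; principal=208495-11600=196895; balance=1303403-196895=1106508
5. interest=⌊1106508·89/10000⌋=9847; principal=208495-9847=198648; balance=1106508-198648=907860
6. interest=⌊907860·89/10000⌋=8079; principal=208495-8079=200416; balance=907860-200416=707444
7. interest=⌊707444·89/10000⌋=6296; principal=208495-6296=202199; balance=707444-202199=505245
8. interest=⌊505245·89/10000⌋=4496; principal=208495-4496=203999; balance=505245-203999=301246
9. interest=⌊301246·89/10000⌋=2681; principal=208495-2681=205814; balance=301246-205814=95432
10. interest=⌊95432·89/10000⌋=849; principal=min(208495-849,95432)=95432; balance=95432-95432=0

1 16765 191730 1691998
2 15058 193437 1498561
3 13337 195158 1303403
4 11600 196895 1106508
5 9847 198648 907860
6 8079 200416 707444
7 6296 202199 505245
8 4496 203999 301246
9 2681 205814 95432
10 849 95432 0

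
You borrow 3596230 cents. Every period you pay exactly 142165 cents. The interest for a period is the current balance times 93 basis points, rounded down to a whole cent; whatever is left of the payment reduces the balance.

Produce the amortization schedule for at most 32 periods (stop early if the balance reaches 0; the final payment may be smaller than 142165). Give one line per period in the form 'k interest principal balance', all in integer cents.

1. interest=⌊3596230·93/10000⌋=33444; principal=142165-33444=108721; balance=3596230-108721=3487509
2. interest=⌊3487509·93/10000⌋=32433; principal=142165-32433=109732; balance=3487509-109732=3377777
3. interest=⌊3377777·93/10000⌋=31413; principal=142165-31413=110752; balance=3377777-110752=3267025
4. interest=⌊3267025·93/10000⌋=30383; principal=142165-30383=111782; balance=3267025-111782=3155243
5. interest=⌊3155243·93/10000⌋=29343; principal=142165-29343=112822; balance=3155243-112822=3042421
6. interest=⌊3042421·93/10000⌋=28294; principal=142165-28294=113871; balance=3042421-113871=2928550
7. interest=⌊2928550·93/10000⌋=27235; principal=142165-27235=114930; balance=2928550-114930=2813620
8. interest=⌊2813620·93/10000⌋=26166; principal=142165-26166=115999; balance=2813620-115999=2697621
9. interest=⌊2697621·93/10000⌋=25087; principal=142165-25087=117078; balance=2697621-117078=2580543
10. interest=⌊2580543·93/10000⌋=23999; principal=142165-23999=118166; balance=2580543-118166=2462377
11. interest=⌊2462377·93/10000⌋=22900; principal=142165-22900=119265; balance=2462377-119265=2343112
12. interest=⌊2343112·93/10000⌋=21790; principal=142165-21790=120375; balance=2343112-120375=2222737
13. interest=⌊2222737·93/10000⌋=20671; principal=142165-20671=121494; balance=2222737-121494=2101243
14. interest=⌊2101243·93/10000⌋=19541; principal=142165-19541=122624; balance=2101243-122624=1978619
15. interest=⌊1978619·93/10000⌋=18401; principal=142165-18401=123764; balance=1978619-123764=1854855
16. interest=⌊1854855·93/10000⌋=17250; principal=142165-17250=124915; balance=1854855-124915=1729940
17. interest=⌊1729940·93/10000⌋=16088; principal=142165-16088=126077; balance=1729940-126077=1603863
18. interest=⌊1603863·93/10000⌋=14915; principal=142165-14915=127250; balance=1603863-127250=1476613
19. interest=⌊1476613·93/10000⌋=13732; principal=142165-13732=128433; balance=1476613-128433=1348180
20. interest=⌊1348180·93/10000⌋=12538; principal=142165-12538=129627; balance=1348180-129627=1218553
21. interest=⌊1218553·93/10000⌋=11332; principal=142165-11332=130833; balance=1218553-130833=1087720
22. interest=⌊1087720·93/10000⌋=10115; principal=142165-10115=132050; balance=1087720-132050=955670
23. interest=⌊955670·93/10000⌋=8887; principal=142165-8887=133278; balance=955670-133278=822392
24. interest=⌊822392·93/10000⌋=7648; principal=142165-7648=134517; balance=822392-134517=687875
25. interest=⌊687875·93/10000⌋=6397; principal=142165-6397=135768; balance=687875-135768=552107
26. interest=⌊552107·93/10000⌋=5134; principal=142165-5134=137031; balance=552107-137031=415076
27. interest=⌊415076·93/10000⌋=3860; principal=142165-3860=138305; balance=415076-138305=276771
28. interest=⌊276771·93/10000⌋=2573; principal=142165-2573=139592; balance=276771-139592=137179
29. interest=⌊137179·93/10000⌋=1275; principal=min(142165-1275,137179)=137179; balance=137179-137179=0

1 33444 108721 3487509
2 32433 109732 3377777
3 31413 110752 3267025
4 30383 111782 3155243
5 29343 112822 3042421
6 28294 113871 2928550
7 27235 114930 2813620
8 26166 115999 2697621
9 25087 117078 2580543
10 23999 118166 2462377
11 22900 119265 2343112
12 21790 120375 2222737
13 20671 121494 2101243
14 19541 122624 1978619
15 18401 123764 1854855
16 17250 124915 1729940
17 16088 126077 1603863
18 14915 127250 1476613
19 13732 128433 1348180
20 12538 129627 1218553
21 11332 130833 1087720
22 10115 132050 955670
23 8887 133278 822392
24 7648 134517 687875
25 6397 135768 552107
26 5134 137031 415076
27 3860 138305 276771
28 2573 139592 137179
29 1275 137179 0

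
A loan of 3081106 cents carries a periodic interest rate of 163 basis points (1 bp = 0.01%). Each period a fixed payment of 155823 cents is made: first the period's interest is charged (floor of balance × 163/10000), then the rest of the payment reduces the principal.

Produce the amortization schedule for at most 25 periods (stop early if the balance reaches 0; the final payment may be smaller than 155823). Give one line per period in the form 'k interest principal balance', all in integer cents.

1. interest=⌊3081106·163/10000⌋=50222; principal=155823-50222=105601; balance=3081106-105601=2975505
2. interest=⌊2975505·163/10000⌋=48500; principal=155823-48500=107323; balance=2975505-107323=2868182
3. interest=⌊2868182·163/10000⌋=46751; principal=155823-46751=109072; balance=2868182-109072=2759110
4. interest=⌊2759110·163/10000⌋=44973; principal=155823-44973=110850; balance=2759110-110850=2648260
5. interest=⌊2648260·163/10000⌋=43166; principal=155823-43166=112657; balance=2648260-112657=2535603
6. interest=⌊2535603·163/10000⌋=41330; principal=155823-41330=114493; balance=2535603-114493=2421110
7. interest=⌊2421110·163/10000⌋=39464; principal=155823-39464=116359; balance=2421110-116359=2304751
8. interest=⌊2304751·163/10000⌋=37567; principal=155823-37567=118256; balance=2304751-118256=2186495
9. interest=⌊2186495·163/10000⌋=35639; principal=155823-35639=120184; balance=2186495-120184=2066311
10. interest=⌊2066311·163/10000⌋=33680; principal=155823-33680=122143; balance=2066311-122143=1944168
11. interest=⌊1944168·163/10000⌋=31689; principal=155823-31689=124134; balance=1944168-124134=1820034
12. interest=⌊1820034·163/10000⌋=29666; principal=155823-29666=126157; balance=1820034-126157=1693877
13. interest=⌊1693877·163/10000⌋=27610; principal=155823-27610=128213; balance=1693877-128213=1565664
14. interest=⌊1565664·163/10000⌋=25520; principal=155823-25520=130303; balance=1565664-130303=1435361
15. interest=⌊1435361·163/10000⌋=23396; principal=155823-23396=132427; balance=1435361-132427=1302934
16. interest=⌊1302934·163/10000⌋=21237; principal=155823-21237=134586; balance=1302934-134586=1168348
17. interest=⌊1168348·163/10000⌋=19044; principal=155823-19044=136779; balance=1168348-136779=1031569
18. interest=⌊1031569·163/10000⌋=16814; principal=155823-16814=139009; balance=1031569-139009=892560
19. interest=⌊892560·163/10000⌋=14548; principal=155823-14548=141275; balance=892560-141275=751285
20. interest=⌊751285·163/10000⌋=12245; principal=155823-12245=143578; balance=751285-143578=607707
21. interest=⌊607707·163/10000⌋=9905; principal=155823-9905=145918; balance=607707-145918=461789
22. interest=⌊461789·163/10000⌋=7527; principal=155823-7527=148296; balance=461789-148296=313493
23. interest=⌊313493·163/10000⌋=5109; principal=155823-5109=150714; balance=313493-150714=162779
24. interest=⌊162779·163/10000⌋=2653; principal=155823-2653=153170; balance=162779-153170=9609
25. interest=⌊9609·163/10000⌋=156; principal=min(155823-156,9609)=9609; balance=9609-9609=0

1 50222 105601 2975505
2 48500 107323 2868182
3 46751 109072 2759110
4 44973 110850 2648260
5 43166 112657 2535603
6 41330 114493 2421110
7 39464 116359 2304751
8 37567 118256 2186495
9 35639 120184 2066311
10 33680 122143 1944168
11 31689 124134 1820034
12 29666 126157 1693877
13 27610 128213 1565664
14 25520 130303 1435361
15 23396 132427 1302934
16 21237 134586 1168348
17 19044 136779 1031569
18 16814 139009 892560
19 14548 141275 751285
20 12245 143578 607707
21 9905 145918 461789
22 7527 148296 313493
23 5109 150714 162779
24 2653 153170 9609
25 156 9609 0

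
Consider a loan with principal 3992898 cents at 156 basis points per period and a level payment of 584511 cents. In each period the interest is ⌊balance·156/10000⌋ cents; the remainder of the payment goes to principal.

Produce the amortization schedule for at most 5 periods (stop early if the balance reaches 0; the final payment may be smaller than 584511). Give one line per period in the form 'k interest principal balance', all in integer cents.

1 62289 522222 3470676
2 54142 530369 2940307
3 45868 538643 2401664
4 37465 547046 1854618
5 28932 555579 1299039

1. interest=⌊3992898·156/10000⌋=62289; principal=584511-62289=522222; balance=3992898-522222=3470676
2. interest=⌊3470676·156/10000⌋=54142; principal=584511-54142=530369; balance=3470676-530369=2940307
3. interest=⌊2940307·156/10000⌋=45868; principal=584511-45868=538643; balance=2940307-538643=2401664
4. interest=⌊2401664·156/10000⌋=37465; principal=584511-37465=547046; balance=2401664-547046=1854618
5. interest=⌊1854618·156/10000⌋=28932; principal=584511-28932=555579; balance=1854618-555579=1299039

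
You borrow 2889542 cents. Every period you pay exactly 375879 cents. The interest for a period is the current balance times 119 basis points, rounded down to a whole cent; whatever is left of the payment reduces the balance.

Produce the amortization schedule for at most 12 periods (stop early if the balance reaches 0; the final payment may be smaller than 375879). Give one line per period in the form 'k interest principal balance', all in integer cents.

1 34385 341494 2548048
2 30321 345558 2202490
3 26209 349670 1852820
4 22048 353831 1498989
5 17837 358042 1140947
6 13577 362302 778645
7 9265 366614 412031
8 4903 370976 41055
9 488 41055 0

1. interest=⌊2889542·119/10000⌋=34385; principal=375879-34385=341494; balance=2889542-341494=2548048
2. interest=⌊2548048·119/10000⌋=30321; principal=375879-30321=345558; balance=2548048-345558=2202490
3. interest=⌊2202490·119/10000⌋=26209; principal=375879-26209=349670; balance=2202490-349670=1852820
4. interest=⌊1852820·119/10000⌋=22048; principal=375879-22048=353831; balance=1852820-353831=1498989
5. interest=⌊1498989·119/10000⌋=17837; principal=375879-17837=358042; balance=1498989-358042=1140947
6. interest=⌊1140947·119/10000⌋=13577; principal=375879-13577=362302; balance=1140947-362302=778645
7. interest=⌊778645·119/10000⌋=9265; principal=375879-9265=366614; balance=778645-366614=412031
8. interest=⌊412031·119/10000⌋=4903; principal=375879-4903=370976; balance=412031-370976=41055
9. interest=⌊41055·119/10000⌋=488; principal=min(375879-488,41055)=41055; balance=41055-41055=0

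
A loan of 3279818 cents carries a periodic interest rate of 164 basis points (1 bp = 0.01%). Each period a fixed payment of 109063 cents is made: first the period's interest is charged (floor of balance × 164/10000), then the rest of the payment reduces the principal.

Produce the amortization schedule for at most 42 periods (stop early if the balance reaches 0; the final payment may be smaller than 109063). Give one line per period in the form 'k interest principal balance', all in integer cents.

1 53789 55274 3224544
2 52882 56181 3168363
3 51961 57102 3111261
4 51024 58039 3053222
5 50072 58991 2994231
6 49105 59958 2934273
7 48122 60941 2873332
8 47122 61941 2811391
9 46106 62957 2748434
10 45074 63989 2684445
11 44024 65039 2619406
12 42958 66105 2553301
13 41874 67189 2486112
14 40772 68291 2417821
15 39652 69411 2348410
16 38513 70550 2277860
17 37356 71707 2206153
18 36180 72883 2133270
19 34985 74078 2059192
20 33770 75293 1983899
21 32535 76528 1907371
22 31280 77783 1829588
23 30005 79058 1750530
24 28708 80355 1670175
25 27390 81673 1588502
26 26051 83012 1505490
27 24690 84373 1421117
28 23306 85757 1335360
29 21899 87164 1248196
30 20470 88593 1159603
31 19017 90046 1069557
32 17540 91523 978034
33 16039 93024 885010
34 14514 94549 790461
35 12963 96100 694361
36 11387 97676 596685
37 9785 99278 497407
38 8157 100906 396501
39 6502 102561 293940
40 4820 104243 189697
41 3111 105952 83745
42 1373 83745 0

1. interest=⌊3279818·164/10000⌋=53789; principal=109063-53789=55274; balance=3279818-55274=3224544
2. interest=⌊3224544·164/10000⌋=52882; principal=109063-52882=56181; balance=3224544-56181=3168363
3. interest=⌊3168363·164/10000⌋=51961; principal=109063-51961=57102; balance=3168363-57102=3111261
4. interest=⌊3111261·164/10000⌋=51024; principal=109063-51024=58039; balance=3111261-58039=3053222
5. interest=⌊3053222·164/10000⌋=50072; principal=109063-50072=58991; balance=3053222-58991=2994231
6. interest=⌊2994231·164/10000⌋=49105; principal=109063-49105=59958; balance=2994231-59958=2934273
7. interest=⌊2934273·164/10000⌋=48122; principal=109063-48122=60941; balance=2934273-60941=2873332
8. interest=⌊2873332·164/10000⌋=47122; principal=109063-47122=61941; balance=2873332-61941=2811391
9. interest=⌊2811391·164/10000⌋=46106; principal=109063-46106=62957; balance=2811391-62957=2748434
10. interest=⌊2748434·164/10000⌋=45074; principal=109063-45074=63989; balance=2748434-63989=2684445
11. interest=⌊2684445·164/10000⌋=44024; principal=109063-44024=65039; balance=2684445-65039=2619406
12. interest=⌊2619406·164/10000⌋=42958; principal=109063-42958=66105; balance=2619406-66105=2553301
13. interest=⌊2553301·164/10000⌋=41874; principal=109063-41874=67189; balance=2553301-67189=2486112
14. interest=⌊2486112·164/10000⌋=40772; principal=109063-40772=68291; balance=2486112-68291=2417821
15. interest=⌊2417821·164/10000⌋=39652; principal=109063-39652=69411; balance=2417821-69411=2348410
16. interest=⌊2348410·164/10000⌋=38513; principal=109063-38513=70550; balance=2348410-70550=2277860
17. interest=⌊2277860·164/10000⌋=37356; principal=109063-37356=71707; balance=2277860-71707=2206153
18. interest=⌊2206153·164/10000⌋=36180; principal=109063-36180=72883; balance=2206153-72883=2133270
19. interest=⌊2133270·164/10000⌋=34985; principal=109063-34985=74078; balance=2133270-74078=2059192
20. interest=⌊2059192·164/10000⌋=33770; principal=109063-33770=75293; balance=2059192-75293=1983899
21. interest=⌊1983899·164/10000⌋=32535; principal=109063-32535=76528; balance=1983899-76528=1907371
22. interest=⌊1907371·164/10000⌋=31280; principal=109063-31280=77783; balance=1907371-77783=1829588
23. interest=⌊1829588·164/10000⌋=30005; principal=109063-30005=79058; balance=1829588-79058=1750530
24. interest=⌊1750530·164/10000⌋=28708; principal=109063-28708=80355; balance=1750530-80355=1670175
25. interest=⌊1670175·164/10000⌋=27390; principal=109063-27390=81673; balance=1670175-81673=1588502
26. interest=⌊1588502·164/10000⌋=26051; principal=109063-26051=83012; balance=1588502-83012=1505490
27. interest=⌊1505490·164/10000⌋=24690; principal=109063-24690=84373; balance=1505490-84373=1421117
28. interest=⌊1421117·164/10000⌋=23306; principal=109063-23306=85757; balance=1421117-85757=1335360
29. interest=⌊1335360·164/10000⌋=21899; principal=109063-21899=87164; balance=1335360-87164=1248196
30. interest=⌊1248196·164/10000⌋=20470; principal=109063-20470=88593; balance=1248196-88593=1159603
31. interest=⌊1159603·164/10000⌋=19017; principal=109063-19017=90046; balance=1159603-90046=1069557
32. interest=⌊1069557·164/10000⌋=17540; principal=109063-17540=91523; balance=1069557-91523=978034
33. interest=⌊978034·164/10000⌋=16039; principal=109063-16039=93024; balance=978034-93024=885010
34. interest=⌊885010·164/10000⌋=14514; principal=109063-14514=94549; balance=885010-94549=790461
35. interest=⌊790461·164/10000⌋=12963; principal=109063-12963=96100; balance=790461-96100=694361
36. interest=⌊694361·164/10000⌋=11387; principal=109063-11387=97676; balance=694361-97676=596685
37. interest=⌊596685·164/10000⌋=9785; principal=109063-9785=99278; balance=596685-99278=497407
38. interest=⌊497407·164/10000⌋=8157; principal=109063-8157=100906; balance=497407-100906=396501
39. interest=⌊396501·164/10000⌋=6502; principal=109063-6502=102561; balance=396501-102561=293940
40. interest=⌊293940·164/10000⌋=4820; principal=109063-4820=104243; balance=293940-104243=189697
41. interest=⌊189697·164/10000⌋=3111; principal=109063-3111=105952; balance=189697-105952=83745
42. interest=⌊83745·164/10000⌋=1373; principal=min(109063-1373,83745)=83745; balance=83745-83745=0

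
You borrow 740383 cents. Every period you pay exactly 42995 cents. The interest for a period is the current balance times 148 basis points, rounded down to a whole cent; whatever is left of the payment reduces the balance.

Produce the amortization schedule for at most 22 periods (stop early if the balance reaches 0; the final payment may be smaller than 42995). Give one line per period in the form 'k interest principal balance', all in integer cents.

1. interest=⌊740383·148/10000⌋=10957; principal=42995-10957=32038; balance=740383-32038=708345
2. interest=⌊708345·148/10000⌋=10483; principal=42995-10483=32512; balance=708345-32512=675833
3. interest=⌊675833·148/10000⌋=10002; principal=42995-10002=32993; balance=675833-32993=642840
4. interest=⌊642840·148/10000⌋=9514; principal=42995-9514=33481; balance=642840-33481=609359
5. interest=⌊609359·148/10000⌋=9018; principal=42995-9018=33977; balance=609359-33977=575382
6. interest=⌊575382·148/10000⌋=8515; principal=42995-8515=34480; balance=575382-34480=540902
7. interest=⌊540902·148/10000⌋=8005; principal=42995-8005=34990; balance=540902-34990=505912
8. interest=⌊505912·148/10000⌋=7487; principal=42995-7487=35508; balance=505912-35508=470404
9. interest=⌊470404·148/10000⌋=6961; principal=42995-6961=36034; balance=470404-36034=434370
10. interest=⌊434370·148/10000⌋=6428; principal=42995-6428=36567; balance=434370-36567=397803
11. interest=⌊397803·148/10000⌋=5887; principal=42995-5887=37108; balance=397803-37108=360695
12. interest=⌊360695·148/10000⌋=5338; principal=42995-5338=37657; balance=360695-37657=323038
13. interest=⌊323038·148/10000⌋=4780; principal=42995-4780=38215; balance=323038-38215=284823
14. interest=⌊284823·148/10000⌋=4215; principal=42995-4215=38780; balance=284823-38780=246043
15. interest=⌊246043·148/10000⌋=3641; principal=42995-3641=39354; balance=246043-39354=206689
16. interest=⌊206689·148/10000⌋=3058; principal=42995-3058=39937; balance=206689-39937=166752
17. interest=⌊166752·148/10000⌋=2467; principal=42995-2467=40528; balance=166752-40528=126224
18. interest=⌊126224·148/10000⌋=1868; principal=42995-1868=41127; balance=126224-41127=85097
19. interest=⌊85097·148/10000⌋=1259; principal=42995-1259=41736; balance=85097-41736=43361
20. interest=⌊43361·148/10000⌋=641; principal=42995-641=42354; balance=43361-42354=1007
21. interest=⌊1007·148/10000⌋=14; principal=min(42995-14,1007)=1007; balance=1007-1007=0

1 10957 32038 708345
2 10483 32512 675833
3 10002 32993 642840
4 9514 33481 609359
5 9018 33977 575382
6 8515 34480 540902
7 8005 34990 505912
8 7487 35508 470404
9 6961 36034 434370
10 6428 36567 397803
11 5887 37108 360695
12 5338 37657 323038
13 4780 38215 284823
14 4215 38780 246043
15 3641 39354 206689
16 3058 39937 166752
17 2467 40528 126224
18 1868 41127 85097
19 1259 41736 43361
20 641 42354 1007
21 14 1007 0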